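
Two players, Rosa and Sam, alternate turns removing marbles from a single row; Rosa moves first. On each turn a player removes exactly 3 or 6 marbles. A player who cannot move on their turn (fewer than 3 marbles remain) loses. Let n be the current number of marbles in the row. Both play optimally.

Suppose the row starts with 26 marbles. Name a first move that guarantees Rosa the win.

Remove 6, leaving 20.

Positions with no move are L. A position that does have a move is losing for the player to move precisely when every available move leads to a winning position for the opponent. Fill in the labels:
n=0: no move → L
n=1: no move → L
n=2: no move → L
n=3: reaches L-position 0 → W
n=4: reaches L-position 1 → W
n=5: reaches L-position 2 → W
n=6: reaches L-position 0 → W
n=7: reaches L-position 1 → W
n=8: reaches L-position 2 → W
n=9: only reaches 6(W), 3(W), all W → L
n=10: only reaches 7(W), 4(W), all W → L
n=11: only reaches 8(W), 5(W), all W → L
n=12: reaches L-position 9 → W
n=13: reaches L-position 10 → W
n=14: reaches L-position 11 → W
n=15: reaches L-position 9 → W
n=16: reaches L-position 10 → W
n=17: reaches L-position 11 → W
n=18: only reaches 15(W), 12(W), all W → L
n=19: only reaches 16(W), 13(W), all W → L
n=20: only reaches 17(W), 14(W), all W → L
n=21: reaches L-position 18 → W
n=22: reaches L-position 19 → W
n=23: reaches L-position 20 → W
n=24: reaches L-position 18 → W
n=25: reaches L-position 19 → W
n=26: reaches L-position 20 → W
From 26, the L positions reachable in one move are: 20.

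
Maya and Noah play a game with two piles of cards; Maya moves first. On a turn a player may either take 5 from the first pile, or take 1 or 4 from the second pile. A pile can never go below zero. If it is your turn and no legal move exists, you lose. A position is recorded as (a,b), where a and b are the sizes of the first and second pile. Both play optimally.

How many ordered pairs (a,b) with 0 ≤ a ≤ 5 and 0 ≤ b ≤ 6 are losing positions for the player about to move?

18

Build the W/L table. Terminal = L. A non-terminal position is W if it has a move to some L; otherwise it is L.
Every move lowers a or b (never raises either), so fill the grid row by row in increasing a, and left to right within a row: each cell's successors are then already labelled.
      b=0  b=1  b=2  b=3  b=4  b=5  b=6
a=0:    L    W    L    W    W    L    W
a=1:    L    W    L    W    W    L    W
a=2:    L    W    L    W    W    L    W
a=3:    L    W    L    W    W    L    W
a=4:    L    W    L    W    W    L    W
a=5:    W    L    W    L    W    W    L
Cells with no legal move (terminal, hence L): (0,0), (1,0), (2,0), (3,0), (4,0).
The remaining L cells, each justified by listing all of its moves:
(0,2): L (sole option (0,1)(W) is W)
(0,5): L (options (0,4)(W), (0,1)(W) are all W)
(1,2): L (sole option (1,1)(W) is W)
(1,5): L (options (1,4)(W), (1,1)(W) are all W)
(2,2): L (sole option (2,1)(W) is W)
(2,5): L (options (2,4)(W), (2,1)(W) are all W)
(3,2): L (sole option (3,1)(W) is W)
(3,5): L (options (3,4)(W), (3,1)(W) are all W)
(4,2): L (sole option (4,1)(W) is W)
(4,5): L (options (4,4)(W), (4,1)(W) are all W)
(5,1): L (options (0,1)(W), (5,0)(W) are all W)
(5,3): L (options (0,3)(W), (5,2)(W) are all W)
(5,6): L (options (0,6)(W), (5,5)(W), (5,2)(W) are all W)
Every other cell has at least one move into one of the L cells above, so it is W.
L cells per row: a=0: 3, a=1: 3, a=2: 3, a=3: 3, a=4: 3, a=5: 3; total 18.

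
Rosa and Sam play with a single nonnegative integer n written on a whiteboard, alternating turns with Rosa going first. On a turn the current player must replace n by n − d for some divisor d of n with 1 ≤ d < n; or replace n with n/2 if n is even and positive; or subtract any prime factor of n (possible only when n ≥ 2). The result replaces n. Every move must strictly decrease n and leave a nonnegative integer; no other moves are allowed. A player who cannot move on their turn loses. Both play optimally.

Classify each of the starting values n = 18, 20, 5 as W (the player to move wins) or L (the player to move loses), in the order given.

18: W, 20: L, 5: W

Build the W/L table. Terminal = L. A non-terminal position is W if it has a move to some L; otherwise it is L.
n=0: no move → L
n=1: no move → L
n=2: →0(L), so W
n=3: →0(L), so W
n=4: →2(W), 3(W) — all W, so L
n=5: →0(L), so W
n=6: →4(L), so W
n=7: →0(L), so W
n=8: →4(L), so W
n=9: →6(W), 8(W) — all W, so L
n=10: →9(L), so W
n=11: →0(L), so W
n=12: →9(L), so W
n=13: →0(L), so W
n=14: →7(W), 12(W), 13(W) — all W, so L
n=15: →14(L), so W
n=16: →14(L), so W
n=17: →0(L), so W
n=18: →9(L), so W
n=19: →0(L), so W
n=20: →10(W), 15(W), 16(W), 18(W), 19(W) — all W, so L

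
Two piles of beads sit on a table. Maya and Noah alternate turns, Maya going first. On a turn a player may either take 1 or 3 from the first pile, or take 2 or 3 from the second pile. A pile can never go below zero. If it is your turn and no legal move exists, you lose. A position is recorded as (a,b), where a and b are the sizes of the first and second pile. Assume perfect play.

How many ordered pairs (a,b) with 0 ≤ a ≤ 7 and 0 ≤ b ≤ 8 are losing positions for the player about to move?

32

Positions with no move are L. A position that does have a move is losing for the player to move precisely when every available move leads to a winning position for the opponent. Fill in the labels:
Every move lowers a or b (never raises either), so fill the grid row by row in increasing a, and left to right within a row: each cell's successors are then already labelled.
      b=0  b=1  b=2  b=3  b=4  b=5  b=6  b=7  b=8
a=0:    L    L    W    W    W    L    L    W    W
a=1:    W    W    L    L    W    W    W    L    L
a=2:    L    L    W    W    W    L    L    W    W
a=3:    W    W    L    L    W    W    W    L    L
a=4:    L    L    W    W    W    L    L    W    W
a=5:    W    W    L    L    W    W    W    L    L
a=6:    L    L    W    W    W    L    L    W    W
a=7:    W    W    L    L    W    W    W    L    L
Cells with no legal move (terminal, hence L): (0,0), (0,1).
The remaining L cells, each justified by listing all of its moves:
(0,5): only reaches (0,3)(W), (0,2)(W), all W → L
(0,6): only reaches (0,4)(W), (0,3)(W), all W → L
(1,2): only reaches (0,2)(W), (1,0)(W), all W → L
(1,3): only reaches (0,3)(W), (1,1)(W), (1,0)(W), all W → L
(1,7): only reaches (0,7)(W), (1,5)(W), (1,4)(W), all W → L
(1,8): only reaches (0,8)(W), (1,6)(W), (1,5)(W), all W → L
(2,0): only reaches (1,0)(W), which is W → L
(2,1): only reaches (1,1)(W), which is W → L
(2,5): only reaches (1,5)(W), (2,3)(W), (2,2)(W), all W → L
(2,6): only reaches (1,6)(W), (2,4)(W), (2,3)(W), all W → L
(3,2): only reaches (2,2)(W), (0,2)(W), (3,0)(W), all W → L
(3,3): only reaches (2,3)(W), (0,3)(W), (3,1)(W), (3,0)(W), all W → L
(3,7): only reaches (2,7)(W), (0,7)(W), (3,5)(W), (3,4)(W), all W → L
(3,8): only reaches (2,8)(W), (0,8)(W), (3,6)(W), (3,5)(W), all W → L
(4,0): only reaches (3,0)(W), (1,0)(W), all W → L
(4,1): only reaches (3,1)(W), (1,1)(W), all W → L
(4,5): only reaches (3,5)(W), (1,5)(W), (4,3)(W), (4,2)(W), all W → L
(4,6): only reaches (3,6)(W), (1,6)(W), (4,4)(W), (4,3)(W), all W → L
(5,2): only reaches (4,2)(W), (2,2)(W), (5,0)(W), all W → L
(5,3): only reaches (4,3)(W), (2,3)(W), (5,1)(W), (5,0)(W), all W → L
(5,7): only reaches (4,7)(W), (2,7)(W), (5,5)(W), (5,4)(W), all W → L
(5,8): only reaches (4,8)(W), (2,8)(W), (5,6)(W), (5,5)(W), all W → L
(6,0): only reaches (5,0)(W), (3,0)(W), all W → L
(6,1): only reaches (5,1)(W), (3,1)(W), all W → L
(6,5): only reaches (5,5)(W), (3,5)(W), (6,3)(W), (6,2)(W), all W → L
(6,6): only reaches (5,6)(W), (3,6)(W), (6,4)(W), (6,3)(W), all W → L
(7,2): only reaches (6,2)(W), (4,2)(W), (7,0)(W), all W → L
(7,3): only reaches (6,3)(W), (4,3)(W), (7,1)(W), (7,0)(W), all W → L
(7,7): only reaches (6,7)(W), (4,7)(W), (7,5)(W), (7,4)(W), all W → L
(7,8): only reaches (6,8)(W), (4,8)(W), (7,6)(W), (7,5)(W), all W → L
Every other cell has at least one move into one of the L cells above, so it is W.
L cells per row: a=0: 4, a=1: 4, a=2: 4, a=3: 4, a=4: 4, a=5: 4, a=6: 4, a=7: 4; total 32.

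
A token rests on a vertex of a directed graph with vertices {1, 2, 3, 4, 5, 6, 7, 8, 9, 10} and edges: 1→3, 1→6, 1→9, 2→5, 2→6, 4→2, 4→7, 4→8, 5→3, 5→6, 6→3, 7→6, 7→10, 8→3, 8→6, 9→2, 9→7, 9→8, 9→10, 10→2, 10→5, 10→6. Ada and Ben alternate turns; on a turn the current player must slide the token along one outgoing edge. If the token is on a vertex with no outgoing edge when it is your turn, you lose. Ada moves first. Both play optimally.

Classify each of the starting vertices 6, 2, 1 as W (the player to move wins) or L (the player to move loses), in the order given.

Use the standard recursion: the mover loses at a terminal position; elsewhere, the mover wins exactly when some move hands the opponent an L position.
Every edge goes from a vertex to one that appears earlier in the order 3, 6, 5, 2, 10, 7, 8, 9, 4, 1, so processing vertices in that order labels each vertex after all of its successors.
3: no outgoing edge → L
6: reaches L-position 3 → W
5: reaches L-position 3 → W
2: only reaches 5(W), 6(W), all W → L
10: reaches L-position 2 → W
7: only reaches 10(W), 6(W), all W → L
8: reaches L-position 3 → W
9: reaches L-position 7 → W
4: reaches L-position 7 → W
1: reaches L-position 3 → W

6: W, 2: L, 1: W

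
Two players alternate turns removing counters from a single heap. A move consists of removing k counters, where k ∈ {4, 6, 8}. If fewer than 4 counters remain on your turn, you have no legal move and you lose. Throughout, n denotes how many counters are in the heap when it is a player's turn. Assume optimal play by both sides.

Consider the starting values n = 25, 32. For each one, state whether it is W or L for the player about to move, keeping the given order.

Positions with no move are L. A position that does have a move is losing for the player to move precisely when every available move leads to a winning position for the opponent. Fill in the labels:
n=0: no move → L
n=1: no move → L
n=2: no move → L
n=3: no move → L
n=4: →0(L), so W
n=5: →1(L), so W
n=6: →2(L), so W
n=7: →3(L), so W
n=8: →2(L), so W
n=9: →3(L), so W
n=10: →2(L), so W
n=11: →3(L), so W
n=12: →8(W), 6(W), 4(W) — all W, so L
n=13: →9(W), 7(W), 5(W) — all W, so L
n=14: →10(W), 8(W), 6(W) — all W, so L
n=15: →11(W), 9(W), 7(W) — all W, so L
n=16: →12(L), so W
n=17: →13(L), so W
n=18: →14(L), so W
n=19: →15(L), so W
n=20: →14(L), so W
n=21: →15(L), so W
n=22: →14(L), so W
n=23: →15(L), so W
n=24: →20(W), 18(W), 16(W) — all W, so L
n=25: →21(W), 19(W), 17(W) — all W, so L
n=26: →22(W), 20(W), 18(W) — all W, so L
n=27: →23(W), 21(W), 19(W) — all W, so L
n=28: →24(L), so W
n=29: →25(L), so W
n=30: →26(L), so W
n=31: →27(L), so W
n=32: →26(L), so W

25: L, 32: W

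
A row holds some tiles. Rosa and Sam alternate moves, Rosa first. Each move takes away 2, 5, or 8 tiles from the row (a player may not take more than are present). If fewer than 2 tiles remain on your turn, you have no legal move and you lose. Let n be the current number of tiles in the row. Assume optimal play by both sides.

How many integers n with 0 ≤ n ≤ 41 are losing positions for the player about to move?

18

Use the standard recursion: the mover loses at a terminal position; elsewhere, the mover wins exactly when some move hands the opponent an L position.
n=0: no move → L
n=1: no move → L
n=2: can move to 0, which is L ⇒ W
n=3: can move to 1, which is L ⇒ W
n=4: the only move is to 2(W), a W ⇒ L
n=5: can move to 0, which is L ⇒ W
n=6: can move to 4, which is L ⇒ W
n=7: moves to 5(W), 2(W); every one is W ⇒ L
n=8: can move to 0, which is L ⇒ W
n=9: can move to 7, which is L ⇒ W
n=10: moves to 8(W), 5(W), 2(W); every one is W ⇒ L
n=11: moves to 9(W), 6(W), 3(W); every one is W ⇒ L
n=12: can move to 10, which is L ⇒ W
n=13: can move to 11, which is L ⇒ W
n=14: moves to 12(W), 9(W), 6(W); every one is W ⇒ L
n=15: can move to 10, which is L ⇒ W
n=16: can move to 14, which is L ⇒ W
n=17: moves to 15(W), 12(W), 9(W); every one is W ⇒ L
n=18: can move to 10, which is L ⇒ W
n=19: can move to 17, which is L ⇒ W
n=20: moves to 18(W), 15(W), 12(W); every one is W ⇒ L
n=21: moves to 19(W), 16(W), 13(W); every one is W ⇒ L
n=22: can move to 20, which is L ⇒ W
n=23: can move to 21, which is L ⇒ W
n=24: moves to 22(W), 19(W), 16(W); every one is W ⇒ L
n=25: can move to 20, which is L ⇒ W
n=26: can move to 24, which is L ⇒ W
n=27: moves to 25(W), 22(W), 19(W); every one is W ⇒ L
n=28: can move to 20, which is L ⇒ W
n=29: can move to 27, which is L ⇒ W
n=30: moves to 28(W), 25(W), 22(W); every one is W ⇒ L
n=31: moves to 29(W), 26(W), 23(W); every one is W ⇒ L
n=32: can move to 30, which is L ⇒ W
n=33: can move to 31, which is L ⇒ W
n=34: moves to 32(W), 29(W), 26(W); every one is W ⇒ L
n=35: can move to 30, which is L ⇒ W
n=36: can move to 34, which is L ⇒ W
n=37: moves to 35(W), 32(W), 29(W); every one is W ⇒ L
n=38: can move to 30, which is L ⇒ W
n=39: can move to 37, which is L ⇒ W
n=40: moves to 38(W), 35(W), 32(W); every one is W ⇒ L
n=41: moves to 39(W), 36(W), 33(W); every one is W ⇒ L
L entries with 0 ≤ n ≤ 41: n = 0, 1, 4, 7, 10, 11, 14, 17, 20, 21, 24, 27, 30, 31, 34, 37, 40, 41; that makes 18.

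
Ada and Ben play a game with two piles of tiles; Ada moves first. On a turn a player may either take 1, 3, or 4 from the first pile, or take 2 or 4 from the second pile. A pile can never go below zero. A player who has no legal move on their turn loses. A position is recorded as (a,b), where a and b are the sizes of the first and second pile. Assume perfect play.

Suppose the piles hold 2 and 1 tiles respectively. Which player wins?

Ben wins.

Positions with no move are L. A position that does have a move is losing for the player to move precisely when every available move leads to a winning position for the opponent. Fill in the labels:
No move ever increases a pile, so every position that can arise here has a ≤ 2 and b ≤ 1; it is enough to label the cells with 0 ≤ a ≤ 2 and 0 ≤ b ≤ 1.
Every move lowers a or b (never raises either), so fill the grid row by row in increasing a, and left to right within a row: each cell's successors are then already labelled.
      b=0  b=1
a=0:    L    L
a=1:    W    W
a=2:    L    L
Cells with no legal move (terminal, hence L): (0,0), (0,1).
The remaining L cells, each justified by listing all of its moves:
(2,0): the only move is to (1,0)(W), a W ⇒ L
(2,1): the only move is to (1,1)(W), a W ⇒ L
Every other cell has at least one move into one of the L cells above, so it is W.
The starting position (2,1) is L: whatever Ada does, the opponent receives a W position.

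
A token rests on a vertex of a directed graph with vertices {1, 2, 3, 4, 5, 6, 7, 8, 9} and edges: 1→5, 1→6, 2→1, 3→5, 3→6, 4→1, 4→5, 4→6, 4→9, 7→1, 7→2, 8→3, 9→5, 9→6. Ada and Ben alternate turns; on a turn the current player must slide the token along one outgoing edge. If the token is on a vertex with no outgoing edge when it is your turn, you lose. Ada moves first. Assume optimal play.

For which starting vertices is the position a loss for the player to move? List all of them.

2, 5, 6, 8

Label each position W (a win for the player to move) or L (a loss). A position with no legal move is L; any other position is W exactly when some move reaches an L, and L when every move reaches a W.
Every edge goes from a vertex to one that appears earlier in the order 5, 6, 3, 1, 9, 4, 2, 8, 7, so processing vertices in that order labels each vertex after all of its successors.
5: no outgoing edge → L
6: no outgoing edge → L
3: →6(L), so W
1: →6(L), so W
9: →6(L), so W
4: →6(L), so W
2: →1(W) only, which is W, so L
8: →3(W) only, which is W, so L
7: →2(L), so W
Reading off the rows marked L gives the requested list; there are 4 such vertices.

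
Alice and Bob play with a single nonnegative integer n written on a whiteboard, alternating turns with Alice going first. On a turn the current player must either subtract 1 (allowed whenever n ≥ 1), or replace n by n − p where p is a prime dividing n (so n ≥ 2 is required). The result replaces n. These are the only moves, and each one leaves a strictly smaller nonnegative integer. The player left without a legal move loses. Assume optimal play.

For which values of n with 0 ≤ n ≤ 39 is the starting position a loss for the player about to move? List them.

0, 4, 8, 12, 16, 20, 24, 28, 32, 36

Build the W/L table. Terminal = L. A non-terminal position is W if it has a move to some L; otherwise it is L.
n=0: no move → L
n=1: →0(L), so W
n=2: →0(L), so W
n=3: →0(L), so W
n=4: →2(W), 3(W) — all W, so L
n=5: →0(L), so W
n=6: →4(L), so W
n=7: →0(L), so W
n=8: →6(W), 7(W) — all W, so L
n=9: →8(L), so W
n=10: →8(L), so W
n=11: →0(L), so W
n=12: →9(W), 10(W), 11(W) — all W, so L
n=13: →0(L), so W
n=14: →12(L), so W
n=15: →12(L), so W
n=16: →14(W), 15(W) — all W, so L
n=17: →0(L), so W
n=18: →16(L), so W
n=19: →0(L), so W
n=20: →15(W), 18(W), 19(W) — all W, so L
n=21: →20(L), so W
n=22: →20(L), so W
n=23: →0(L), so W
n=24: →21(W), 22(W), 23(W) — all W, so L
n=25: →20(L), so W
n=26: →24(L), so W
n=27: →24(L), so W
n=28: →21(W), 26(W), 27(W) — all W, so L
n=29: →0(L), so W
n=30: →28(L), so W
n=31: →0(L), so W
n=32: →30(W), 31(W) — all W, so L
n=33: →32(L), so W
n=34: →32(L), so W
n=35: →28(L), so W
n=36: →33(W), 34(W), 35(W) — all W, so L
n=37: →0(L), so W
n=38: →36(L), so W
n=39: →36(L), so W
The losing starting values of n are exactly the entries labelled L in this table (10 of them).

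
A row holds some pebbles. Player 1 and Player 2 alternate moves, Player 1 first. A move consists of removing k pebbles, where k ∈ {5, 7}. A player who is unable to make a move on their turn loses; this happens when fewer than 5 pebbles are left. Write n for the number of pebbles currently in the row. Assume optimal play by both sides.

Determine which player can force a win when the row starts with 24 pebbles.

Label each position W (a win for the player to move) or L (a loss). A position with no legal move is L; any other position is W exactly when some move reaches an L, and L when every move reaches a W.
n=0: no move → L
n=1: no move → L
n=2: no move → L
n=3: no move → L
n=4: no move → L
n=5: reaches L-position 0 → W
n=6: reaches L-position 1 → W
n=7: reaches L-position 2 → W
n=8: reaches L-position 3 → W
n=9: reaches L-position 4 → W
n=10: reaches L-position 3 → W
n=11: reaches L-position 4 → W
n=12: only reaches 7(W), 5(W), all W → L
n=13: only reaches 8(W), 6(W), all W → L
n=14: only reaches 9(W), 7(W), all W → L
n=15: only reaches 10(W), 8(W), all W → L
n=16: only reaches 11(W), 9(W), all W → L
n=17: reaches L-position 12 → W
n=18: reaches L-position 13 → W
n=19: reaches L-position 14 → W
n=20: reaches L-position 15 → W
n=21: reaches L-position 16 → W
n=22: reaches L-position 15 → W
n=23: reaches L-position 16 → W
n=24: only reaches 19(W), 17(W), all W → L
The starting position 24 is L: whatever Player 1 does, the opponent receives a W position.

Player 2 wins.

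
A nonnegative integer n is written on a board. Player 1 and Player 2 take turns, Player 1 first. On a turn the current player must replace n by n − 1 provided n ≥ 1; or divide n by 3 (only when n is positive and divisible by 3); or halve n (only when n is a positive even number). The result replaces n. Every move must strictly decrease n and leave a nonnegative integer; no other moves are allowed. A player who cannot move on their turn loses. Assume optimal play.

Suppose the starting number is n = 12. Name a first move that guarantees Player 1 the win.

Use the standard recursion: the mover loses at a terminal position; elsewhere, the mover wins exactly when some move hands the opponent an L position.
n=0: no move → L
n=1: W (go to 0, an L position)
n=2: L (sole option 1(W) is W)
n=3: W (go to 2, an L position)
n=4: W (go to 2, an L position)
n=5: L (sole option 4(W) is W)
n=6: W (go to 2, an L position)
n=7: L (sole option 6(W) is W)
n=8: W (go to 7, an L position)
n=9: L (options 3(W), 8(W) are all W)
n=10: W (go to 5, an L position)
n=11: L (sole option 10(W) is W)
n=12: W (go to 11, an L position)
From 12, the L positions reachable in one move are: 11.

Move to 11.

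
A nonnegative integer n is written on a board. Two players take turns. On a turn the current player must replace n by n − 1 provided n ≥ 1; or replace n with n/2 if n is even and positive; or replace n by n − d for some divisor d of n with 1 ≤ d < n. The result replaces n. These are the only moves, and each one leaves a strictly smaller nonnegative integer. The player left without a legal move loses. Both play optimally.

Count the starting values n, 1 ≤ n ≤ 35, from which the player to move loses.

17

Classify positions by backward induction: terminal positions (no move available) are L. From any other position, the mover wins iff some move reaches an L.
n=0: no move → L
n=1: →0(L), so W
n=2: →1(W) only, which is W, so L
n=3: →2(L), so W
n=4: →2(L), so W
n=5: →4(W) only, which is W, so L
n=6: →5(L), so W
n=7: →6(W) only, which is W, so L
n=8: →7(L), so W
n=9: →6(W), 8(W) — all W, so L
n=10: →5(L), so W
n=11: →10(W) only, which is W, so L
n=12: →9(L), so W
n=13: →12(W) only, which is W, so L
n=14: →7(L), so W
n=15: →10(W), 12(W), 14(W) — all W, so L
n=16: →15(L), so W
n=17: →16(W) only, which is W, so L
n=18: →9(L), so W
n=19: →18(W) only, which is W, so L
n=20: →15(L), so W
n=21: →14(W), 18(W), 20(W) — all W, so L
n=22: →11(L), so W
n=23: →22(W) only, which is W, so L
n=24: →21(L), so W
n=25: →20(W), 24(W) — all W, so L
n=26: →13(L), so W
n=27: →18(W), 24(W), 26(W) — all W, so L
n=28: →21(L), so W
n=29: →28(W) only, which is W, so L
n=30: →15(L), so W
n=31: →30(W) only, which is W, so L
n=32: →31(L), so W
n=33: →22(W), 30(W), 32(W) — all W, so L
n=34: →17(L), so W
n=35: →28(W), 30(W), 34(W) — all W, so L
L entries with 1 ≤ n ≤ 35 (n=0 is outside the asked range and is not counted): n = 2, 5, 7, 9, 11, 13, 15, 17, 19, 21, 23, 25, 27, 29, 31, 33, 35; that makes 17.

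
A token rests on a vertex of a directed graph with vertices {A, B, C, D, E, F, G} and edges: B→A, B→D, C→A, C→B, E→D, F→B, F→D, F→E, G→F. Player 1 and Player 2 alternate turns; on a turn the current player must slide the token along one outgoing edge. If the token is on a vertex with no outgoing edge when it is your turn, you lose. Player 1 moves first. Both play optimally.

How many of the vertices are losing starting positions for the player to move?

Positions with no move are L. A position that does have a move is losing for the player to move precisely when every available move leads to a winning position for the opponent. Fill in the labels:
Every edge goes from a vertex to one that appears earlier in the order A, D, B, E, C, F, G, so processing vertices in that order labels each vertex after all of its successors.
A: no outgoing edge → L
D: no outgoing edge → L
B: can move to D, which is L ⇒ W
E: can move to D, which is L ⇒ W
C: can move to A, which is L ⇒ W
F: can move to D, which is L ⇒ W
G: the only move is to F(W), a W ⇒ L
The L vertices are A, D, G; that is 3 in all.

3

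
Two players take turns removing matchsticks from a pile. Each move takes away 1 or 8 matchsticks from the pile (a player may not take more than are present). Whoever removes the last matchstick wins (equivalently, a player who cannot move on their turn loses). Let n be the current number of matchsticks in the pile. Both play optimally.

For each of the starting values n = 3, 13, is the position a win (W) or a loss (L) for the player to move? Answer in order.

3: W, 13: L

Classify positions by backward induction: terminal positions (no move available) are L. From any other position, the mover wins iff some move reaches an L.
n=0: no move → L
n=1: can move to 0, which is L ⇒ W
n=2: the only move is to 1(W), a W ⇒ L
n=3: can move to 2, which is L ⇒ W
n=4: the only move is to 3(W), a W ⇒ L
n=5: can move to 4, which is L ⇒ W
n=6: the only move is to 5(W), a W ⇒ L
n=7: can move to 6, which is L ⇒ W
n=8: can move to 0, which is L ⇒ W
n=9: moves to 8(W), 1(W); every one is W ⇒ L
n=10: can move to 9, which is L ⇒ W
n=11: moves to 10(W), 3(W); every one is W ⇒ L
n=12: can move to 11, which is L ⇒ W
n=13: moves to 12(W), 5(W); every one is W ⇒ L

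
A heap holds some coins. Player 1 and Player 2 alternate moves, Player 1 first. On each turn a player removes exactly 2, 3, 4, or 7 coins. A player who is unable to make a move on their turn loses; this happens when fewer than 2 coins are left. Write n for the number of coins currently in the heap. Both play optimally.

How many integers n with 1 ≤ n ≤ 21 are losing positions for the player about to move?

Label each position W (a win for the player to move) or L (a loss). A position with no legal move is L; any other position is W exactly when some move reaches an L, and L when every move reaches a W.
n=0: no move → L
n=1: no move → L
n=2: W (go to 0, an L position)
n=3: W (go to 1, an L position)
n=4: W (go to 1, an L position)
n=5: W (go to 1, an L position)
n=6: L (options 4(W), 3(W), 2(W) are all W)
n=7: W (go to 0, an L position)
n=8: W (go to 6, an L position)
n=9: W (go to 6, an L position)
n=10: W (go to 6, an L position)
n=11: L (options 9(W), 8(W), 7(W), 4(W) are all W)
n=12: L (options 10(W), 9(W), 8(W), 5(W) are all W)
n=13: W (go to 11, an L position)
n=14: W (go to 12, an L position)
n=15: W (go to 12, an L position)
n=16: W (go to 12, an L position)
n=17: L (options 15(W), 14(W), 13(W), 10(W) are all W)
n=18: W (go to 11, an L position)
n=19: W (go to 17, an L position)
n=20: W (go to 17, an L position)
n=21: W (go to 17, an L position)
L entries with 1 ≤ n ≤ 21 (n=0 is outside the asked range and is not counted): n = 1, 6, 11, 12, 17; that makes 5.

5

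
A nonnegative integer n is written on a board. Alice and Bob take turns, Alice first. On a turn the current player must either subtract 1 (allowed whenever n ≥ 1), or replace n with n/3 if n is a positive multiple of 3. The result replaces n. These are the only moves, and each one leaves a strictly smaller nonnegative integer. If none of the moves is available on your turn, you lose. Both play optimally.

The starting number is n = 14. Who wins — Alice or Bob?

Work bottom-up. With no move the player to move loses. Otherwise the position is W if at least one move leads to an L position for the opponent, and L if every move leads to a W.
n=0: no move → L
n=1: can move to 0, which is L ⇒ W
n=2: the only move is to 1(W), a W ⇒ L
n=3: can move to 2, which is L ⇒ W
n=4: the only move is to 3(W), a W ⇒ L
n=5: can move to 4, which is L ⇒ W
n=6: can move to 2, which is L ⇒ W
n=7: the only move is to 6(W), a W ⇒ L
n=8: can move to 7, which is L ⇒ W
n=9: moves to 3(W), 8(W); every one is W ⇒ L
n=10: can move to 9, which is L ⇒ W
n=11: the only move is to 10(W), a W ⇒ L
n=12: can move to 4, which is L ⇒ W
n=13: the only move is to 12(W), a W ⇒ L
n=14: can move to 13, which is L ⇒ W
The starting position 14 is W: Alice should move to 13, handing over an L position.

Alice wins.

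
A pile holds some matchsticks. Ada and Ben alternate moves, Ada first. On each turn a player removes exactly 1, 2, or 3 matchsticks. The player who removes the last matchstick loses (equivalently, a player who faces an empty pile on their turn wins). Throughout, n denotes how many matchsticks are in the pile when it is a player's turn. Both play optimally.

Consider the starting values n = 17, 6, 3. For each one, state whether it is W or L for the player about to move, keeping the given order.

17: L, 6: W, 3: W

Work bottom-up. With no move the player to move wins. Otherwise the position is W if at least one move leads to an L position for the opponent, and L if every move leads to a W.
n=0: no move; the opponent has just taken the last matchstick and therefore loses → W
n=1: the only move is to 0(W), a W ⇒ L
n=2: can move to 1, which is L ⇒ W
n=3: can move to 1, which is L ⇒ W
n=4: can move to 1, which is L ⇒ W
n=5: moves to 4(W), 3(W), 2(W); every one is W ⇒ L
n=6: can move to 5, which is L ⇒ W
n=7: can move to 5, which is L ⇒ W
n=8: can move to 5, which is L ⇒ W
n=9: moves to 8(W), 7(W), 6(W); every one is W ⇒ L
n=10: can move to 9, which is L ⇒ W
n=11: can move to 9, which is L ⇒ W
n=12: can move to 9, which is L ⇒ W
n=13: moves to 12(W), 11(W), 10(W); every one is W ⇒ L
n=14: can move to 13, which is L ⇒ W
n=15: can move to 13, which is L ⇒ W
n=16: can move to 13, which is L ⇒ W
n=17: moves to 16(W), 15(W), 14(W); every one is W ⇒ L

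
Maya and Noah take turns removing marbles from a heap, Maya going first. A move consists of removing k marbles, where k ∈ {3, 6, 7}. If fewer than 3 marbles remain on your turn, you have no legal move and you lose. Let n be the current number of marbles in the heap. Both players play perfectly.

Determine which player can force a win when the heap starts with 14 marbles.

Maya wins.

Build the W/L table. Terminal = L. A non-terminal position is W if it has a move to some L; otherwise it is L.
n=0: no move → L
n=1: no move → L
n=2: no move → L
n=3: →0(L), so W
n=4: →1(L), so W
n=5: →2(L), so W
n=6: →0(L), so W
n=7: →1(L), so W
n=8: →2(L), so W
n=9: →2(L), so W
n=10: →7(W), 4(W), 3(W) — all W, so L
n=11: →8(W), 5(W), 4(W) — all W, so L
n=12: →9(W), 6(W), 5(W) — all W, so L
n=13: →10(L), so W
n=14: →11(L), so W
From 14 Maya can remove 3, leaving 11, reaching an L position.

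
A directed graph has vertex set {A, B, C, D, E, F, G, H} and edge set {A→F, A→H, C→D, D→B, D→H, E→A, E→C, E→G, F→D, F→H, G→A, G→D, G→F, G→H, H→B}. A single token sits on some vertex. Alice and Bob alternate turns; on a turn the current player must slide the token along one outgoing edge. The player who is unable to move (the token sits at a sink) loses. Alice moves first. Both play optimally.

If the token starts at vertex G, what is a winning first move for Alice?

Move to F.

Classify positions by backward induction: terminal positions (no move available) are L. From any other position, the mover wins iff some move reaches an L.
Every edge goes from a vertex to one that appears earlier in the order B, H, D, F, A, C, G, E, so processing vertices in that order labels each vertex after all of its successors.
B: no outgoing edge → L
H: W (go to B, an L position)
D: W (go to B, an L position)
F: L (options D(W), H(W) are all W)
A: W (go to F, an L position)
C: L (sole option D(W) is W)
G: W (go to F, an L position)
E: W (go to C, an L position)
From G, the L positions reachable in one move are: F.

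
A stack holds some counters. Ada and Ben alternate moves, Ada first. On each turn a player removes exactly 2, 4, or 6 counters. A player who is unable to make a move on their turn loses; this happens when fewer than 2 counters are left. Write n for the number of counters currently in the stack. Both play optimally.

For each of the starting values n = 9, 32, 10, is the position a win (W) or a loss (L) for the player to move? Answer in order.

Positions with no move are L. A position that does have a move is losing for the player to move precisely when every available move leads to a winning position for the opponent. Fill in the labels:
n=0: no move → L
n=1: no move → L
n=2: reaches L-position 0 → W
n=3: reaches L-position 1 → W
n=4: reaches L-position 0 → W
n=5: reaches L-position 1 → W
n=6: reaches L-position 0 → W
n=7: reaches L-position 1 → W
n=8: only reaches 6(W), 4(W), 2(W), all W → L
n=9: only reaches 7(W), 5(W), 3(W), all W → L
n=10: reaches L-position 8 → W
n=11: reaches L-position 9 → W
n=12: reaches L-position 8 → W
n=13: reaches L-position 9 → W
n=14: reaches L-position 8 → W
n=15: reaches L-position 9 → W
n=16: only reaches 14(W), 12(W), 10(W), all W → L
n=17: only reaches 15(W), 13(W), 11(W), all W → L
n=18: reaches L-position 16 → W
n=19: reaches L-position 17 → W
n=20: reaches L-position 16 → W
n=21: reaches L-position 17 → W
n=22: reaches L-position 16 → W
n=23: reaches L-position 17 → W
n=24: only reaches 22(W), 20(W), 18(W), all W → L
n=25: only reaches 23(W), 21(W), 19(W), all W → L
n=26: reaches L-position 24 → W
n=27: reaches L-position 25 → W
n=28: reaches L-position 24 → W
n=29: reaches L-position 25 → W
n=30: reaches L-position 24 → W
n=31: reaches L-position 25 → W
n=32: only reaches 30(W), 28(W), 26(W), all W → L

9: L, 32: L, 10: W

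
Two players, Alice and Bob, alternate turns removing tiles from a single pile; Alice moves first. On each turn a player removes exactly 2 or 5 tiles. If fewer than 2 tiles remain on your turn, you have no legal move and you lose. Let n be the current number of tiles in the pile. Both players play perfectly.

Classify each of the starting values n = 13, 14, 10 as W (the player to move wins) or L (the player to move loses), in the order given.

Label each position W (a win for the player to move) or L (a loss). A position with no legal move is L; any other position is W exactly when some move reaches an L, and L when every move reaches a W.
n=0: no move → L
n=1: no move → L
n=2: reaches L-position 0 → W
n=3: reaches L-position 1 → W
n=4: only reaches 2(W), which is W → L
n=5: reaches L-position 0 → W
n=6: reaches L-position 4 → W
n=7: only reaches 5(W), 2(W), all W → L
n=8: only reaches 6(W), 3(W), all W → L
n=9: reaches L-position 7 → W
n=10: reaches L-position 8 → W
n=11: only reaches 9(W), 6(W), all W → L
n=12: reaches L-position 7 → W
n=13: reaches L-position 11 → W
n=14: only reaches 12(W), 9(W), all W → L

13: W, 14: L, 10: W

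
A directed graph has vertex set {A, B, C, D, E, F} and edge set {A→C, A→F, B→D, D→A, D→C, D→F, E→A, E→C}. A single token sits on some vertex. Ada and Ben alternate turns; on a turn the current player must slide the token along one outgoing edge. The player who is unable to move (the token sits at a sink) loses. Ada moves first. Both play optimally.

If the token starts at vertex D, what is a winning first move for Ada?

Move to F.

Positions with no move are L. A position that does have a move is losing for the player to move precisely when every available move leads to a winning position for the opponent. Fill in the labels:
Every edge goes from a vertex to one that appears earlier in the order C, F, A, D, E, B, so processing vertices in that order labels each vertex after all of its successors.
C: no outgoing edge → L
F: no outgoing edge → L
A: reaches L-position F → W
D: reaches L-position F → W
E: reaches L-position C → W
B: only reaches D(W), which is W → L
From D, the L positions reachable in one move are: F, C. Any move reaching one of these is winning.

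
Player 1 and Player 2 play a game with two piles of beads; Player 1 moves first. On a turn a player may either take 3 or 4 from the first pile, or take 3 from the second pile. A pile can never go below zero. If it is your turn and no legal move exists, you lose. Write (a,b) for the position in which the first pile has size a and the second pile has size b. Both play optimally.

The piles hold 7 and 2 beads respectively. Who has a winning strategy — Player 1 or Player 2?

Classify positions by backward induction: terminal positions (no move available) are L. From any other position, the mover wins iff some move reaches an L.
No move ever increases a pile, so every position that can arise here has a ≤ 7 and b ≤ 2; it is enough to label the cells with 0 ≤ a ≤ 7 and 0 ≤ b ≤ 2.
Every move lowers a or b (never raises either), so fill the grid row by row in increasing a, and left to right within a row: each cell's successors are then already labelled.
      b=0  b=1  b=2
a=0:    L    L    L
a=1:    L    L    L
a=2:    L    L    L
a=3:    W    W    W
a=4:    W    W    W
a=5:    W    W    W
a=6:    W    W    W
a=7:    L    L    L
Cells with no legal move (terminal, hence L): (0,0), (0,1), (0,2), (1,0), (1,1), (1,2), (2,0), (2,1), (2,2).
The remaining L cells, each justified by listing all of its moves:
(7,0): moves to (4,0)(W), (3,0)(W); every one is W ⇒ L
(7,1): moves to (4,1)(W), (3,1)(W); every one is W ⇒ L
(7,2): moves to (4,2)(W), (3,2)(W); every one is W ⇒ L
Every other cell has at least one move into one of the L cells above, so it is W.
The starting position (7,2) is L: whatever Player 1 does, the opponent receives a W position.

Player 2 wins.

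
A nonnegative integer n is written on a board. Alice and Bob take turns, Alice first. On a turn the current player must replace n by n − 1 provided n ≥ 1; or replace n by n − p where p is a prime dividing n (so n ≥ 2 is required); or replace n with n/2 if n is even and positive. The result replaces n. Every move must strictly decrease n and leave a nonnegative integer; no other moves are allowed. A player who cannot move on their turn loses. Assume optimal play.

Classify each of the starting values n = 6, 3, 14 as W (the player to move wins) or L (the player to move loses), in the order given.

6: W, 3: W, 14: L

Positions with no move are L. A position that does have a move is losing for the player to move precisely when every available move leads to a winning position for the opponent. Fill in the labels:
n=0: no move → L
n=1: can move to 0, which is L ⇒ W
n=2: can move to 0, which is L ⇒ W
n=3: can move to 0, which is L ⇒ W
n=4: moves to 2(W), 3(W); every one is W ⇒ L
n=5: can move to 0, which is L ⇒ W
n=6: can move to 4, which is L ⇒ W
n=7: can move to 0, which is L ⇒ W
n=8: can move to 4, which is L ⇒ W
n=9: moves to 6(W), 8(W); every one is W ⇒ L
n=10: can move to 9, which is L ⇒ W
n=11: can move to 0, which is L ⇒ W
n=12: can move to 9, which is L ⇒ W
n=13: can move to 0, which is L ⇒ W
n=14: moves to 7(W), 12(W), 13(W); every one is W ⇒ L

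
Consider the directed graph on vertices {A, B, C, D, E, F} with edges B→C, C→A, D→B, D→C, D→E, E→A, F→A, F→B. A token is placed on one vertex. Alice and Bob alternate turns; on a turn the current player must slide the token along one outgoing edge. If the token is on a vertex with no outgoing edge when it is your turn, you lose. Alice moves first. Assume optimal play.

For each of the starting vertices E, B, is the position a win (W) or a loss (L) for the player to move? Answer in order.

Positions with no move are L. A position that does have a move is losing for the player to move precisely when every available move leads to a winning position for the opponent. Fill in the labels:
Every edge goes from a vertex to one that appears earlier in the order A, E, C, B, D, F, so processing vertices in that order labels each vertex after all of its successors.
A: no outgoing edge → L
E: can move to A, which is L ⇒ W
C: can move to A, which is L ⇒ W
B: the only move is to C(W), a W ⇒ L
D: can move to B, which is L ⇒ W
F: can move to B, which is L ⇒ W

E: W, B: L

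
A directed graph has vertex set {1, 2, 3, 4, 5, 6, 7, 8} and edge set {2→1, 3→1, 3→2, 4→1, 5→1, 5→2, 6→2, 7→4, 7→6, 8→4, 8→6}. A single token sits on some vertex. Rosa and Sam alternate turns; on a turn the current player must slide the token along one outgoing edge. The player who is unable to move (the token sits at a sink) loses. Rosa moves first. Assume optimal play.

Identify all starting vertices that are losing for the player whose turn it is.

1, 6

Compute win/loss labels from the base case upward. A position with no move is L. Any other position is W if it can reach an L in one move, else L.
Every edge goes from a vertex to one that appears earlier in the order 1, 2, 4, 3, 6, 7, 5, 8, so processing vertices in that order labels each vertex after all of its successors.
1: no outgoing edge → L
2: reaches L-position 1 → W
4: reaches L-position 1 → W
3: reaches L-position 1 → W
6: only reaches 2(W), which is W → L
7: reaches L-position 6 → W
5: reaches L-position 1 → W
8: reaches L-position 6 → W
Reading off the rows marked L gives the requested list; there are 2 such vertices.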